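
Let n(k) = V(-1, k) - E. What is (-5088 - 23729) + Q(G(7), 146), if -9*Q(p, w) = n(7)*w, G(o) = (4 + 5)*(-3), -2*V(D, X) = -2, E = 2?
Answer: -259207/9 ≈ -28801.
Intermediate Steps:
V(D, X) = 1 (V(D, X) = -1/2*(-2) = 1)
G(o) = -27 (G(o) = 9*(-3) = -27)
n(k) = -1 (n(k) = 1 - 1*2 = 1 - 2 = -1)
Q(p, w) = w/9 (Q(p, w) = -(-1)*w/9 = w/9)
(-5088 - 23729) + Q(G(7), 146) = (-5088 - 23729) + (1/9)*146 = -28817 + 146/9 = -259207/9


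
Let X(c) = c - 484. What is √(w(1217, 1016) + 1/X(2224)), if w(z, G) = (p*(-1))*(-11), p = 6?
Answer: √49955835/870 ≈ 8.1241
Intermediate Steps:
X(c) = -484 + c
w(z, G) = 66 (w(z, G) = (6*(-1))*(-11) = -6*(-11) = 66)
√(w(1217, 1016) + 1/X(2224)) = √(66 + 1/(-484 + 2224)) = √(66 + 1/1740) = √(114841/1740) = √49955835/870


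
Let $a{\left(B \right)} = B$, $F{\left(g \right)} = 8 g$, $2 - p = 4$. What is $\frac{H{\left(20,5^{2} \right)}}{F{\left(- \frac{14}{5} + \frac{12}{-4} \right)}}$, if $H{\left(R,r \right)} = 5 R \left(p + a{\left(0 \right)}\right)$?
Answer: $\frac{125}{29} \approx 4.3103$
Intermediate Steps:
$p = -2$ ($p = 2 - 4 = -2$)
$H{\left(R,r \right)} = - 10 R$ ($H{\left(R,r \right)} = 5 R \left(-2 + 0\right) = 5 R \left(-2\right) = - 10 R$)
$\frac{H{\left(20,5^{2} \right)}}{F{\left(- \frac{14}{5} + \frac{12}{-4} \right)}} = \frac{\left(-10\right) 20}{8 \left(- \frac{14}{5} + \frac{12}{-4}\right)} = - \frac{200}{8 \left(\left(-14\right) \frac{1}{5} + 12 \left(- \frac{1}{4}\right)\right)} = - \frac{200}{8 \left(- \frac{14}{5} - 3\right)} = - \frac{200}{8 \left(- \frac{29}{5}\right)} = - \frac{200}{- \frac{232}{5}} = \left(-200\right) \left(- \frac{5}{232}\right) = \frac{125}{29}$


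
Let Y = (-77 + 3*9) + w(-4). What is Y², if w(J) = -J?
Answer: 2116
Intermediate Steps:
Y = -46 (Y = (-77 + 3*9) - 1*(-4) = (-77 + 27) + 4 = -50 + 4 = -46)
Y² = (-46)² = 2116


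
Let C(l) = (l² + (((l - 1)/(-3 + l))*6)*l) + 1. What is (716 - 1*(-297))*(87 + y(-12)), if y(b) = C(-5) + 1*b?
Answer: 159041/2 ≈ 79521.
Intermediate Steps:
C(l) = 1 + l² + 6*l*(-1 + l)/(-3 + l) (C(l) = (l² + (((-1 + l)/(-3 + l))*6)*l) + 1 = (l² + (6*(-1 + l)/(-3 + l))*l) + 1 = (l² + 6*l*(-1 + l)/(-3 + l)) + 1 = 1 + l² + 6*l*(-1 + l)/(-3 + l))
y(b) = 7/2 + b (y(b) = (-3 + (-5)³ - 5*(-5) + 3*(-5)²)/(-3 - 5) + 1*b = (-3 - 125 + 25 + 3*25)/(-8) + b = -(-3 - 125 + 25 + 75)/8 + b = -⅛*(-28) + b = 7/2 + b)
(716 - 1*(-297))*(87 + y(-12)) = (716 - 1*(-297))*(87 + (7/2 - 12)) = (716 + 297)*(87 - 17/2) = 1013*(157/2) = 159041/2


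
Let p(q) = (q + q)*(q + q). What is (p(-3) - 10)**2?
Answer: 676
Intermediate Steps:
p(q) = 4*q**2 (p(q) = (2*q)*(2*q) = 4*q**2)
(p(-3) - 10)**2 = (4*(-3)**2 - 10)**2 = (4*9 - 10)**2 = (36 - 10)**2 = 26**2 = 676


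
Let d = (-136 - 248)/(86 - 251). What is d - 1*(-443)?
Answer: 24493/55 ≈ 445.33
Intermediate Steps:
d = 128/55 (d = -384/(-165) = -384*(-1/165) = 128/55 ≈ 2.3273)
d - 1*(-443) = 128/55 - 1*(-443) = 128/55 + 443 = 24493/55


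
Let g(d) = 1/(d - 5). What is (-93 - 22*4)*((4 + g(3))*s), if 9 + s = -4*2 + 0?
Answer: 21539/2 ≈ 10770.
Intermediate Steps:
g(d) = 1/(-5 + d)
s = -17 (s = -9 + (-4*2 + 0) = -9 + (-8 + 0) = -9 - 8 = -17)
(-93 - 22*4)*((4 + g(3))*s) = (-93 - 22*4)*((4 + 1/(-5 + 3))*(-17)) = (-93 - 88)*((4 + 1/(-2))*(-17)) = -181*(4 - ½)*(-17) = -1267*(-17)/2 = -181*(-119/2) = 21539/2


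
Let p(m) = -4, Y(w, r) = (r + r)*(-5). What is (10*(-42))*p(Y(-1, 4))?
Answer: 1680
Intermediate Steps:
Y(w, r) = -10*r (Y(w, r) = (2*r)*(-5) = -10*r)
(10*(-42))*p(Y(-1, 4)) = (10*(-42))*(-4) = -420*(-4) = 1680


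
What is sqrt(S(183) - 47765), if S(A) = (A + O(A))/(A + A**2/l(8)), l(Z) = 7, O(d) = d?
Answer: 2*I*sqrt(107769615)/95 ≈ 218.55*I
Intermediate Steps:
S(A) = 2*A/(A + A**2/7) (S(A) = (A + A)/(A + A**2/7) = (2*A)/(A + A**2*(1/7)) = (2*A)/(A + A**2/7) = 2*A/(A + A**2/7))
sqrt(S(183) - 47765) = sqrt(14/(7 + 183) - 47765) = sqrt(14/190 - 47765) = sqrt(14*(1/190) - 47765) = sqrt(7/95 - 47765) = sqrt(-4537668/95) = 2*I*sqrt(107769615)/95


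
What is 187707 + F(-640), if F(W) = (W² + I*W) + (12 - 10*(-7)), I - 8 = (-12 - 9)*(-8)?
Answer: 484749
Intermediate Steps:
I = 176 (I = 8 + (-12 - 9)*(-8) = 8 - 21*(-8) = 8 + 168 = 176)
F(W) = 82 + W² + 176*W (F(W) = (W² + 176*W) + (12 - 10*(-7)) = (W² + 176*W) + (12 + 70) = (W² + 176*W) + 82 = 82 + W² + 176*W)
187707 + F(-640) = 187707 + (82 + (-640)² + 176*(-640)) = 187707 + (82 + 409600 - 112640) = 187707 + 297042 = 484749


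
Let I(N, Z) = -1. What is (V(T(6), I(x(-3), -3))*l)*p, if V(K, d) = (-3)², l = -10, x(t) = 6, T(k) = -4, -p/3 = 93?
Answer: 25110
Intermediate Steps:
p = -279 (p = -3*93 = -279)
V(K, d) = 9
(V(T(6), I(x(-3), -3))*l)*p = (9*(-10))*(-279) = -90*(-279) = 25110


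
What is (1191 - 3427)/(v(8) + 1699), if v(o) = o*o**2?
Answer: -2236/2211 ≈ -1.0113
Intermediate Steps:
v(o) = o**3
(1191 - 3427)/(v(8) + 1699) = (1191 - 3427)/(8**3 + 1699) = -2236/(512 + 1699) = -2236/2211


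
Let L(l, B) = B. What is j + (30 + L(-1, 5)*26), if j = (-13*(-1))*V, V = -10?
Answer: 30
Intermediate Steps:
j = -130 (j = -13*(-1)*(-10) = 13*(-10) = -130)
j + (30 + L(-1, 5)*26) = -130 + (30 + 5*26) = -130 + (30 + 130) = -130 + 160 = 30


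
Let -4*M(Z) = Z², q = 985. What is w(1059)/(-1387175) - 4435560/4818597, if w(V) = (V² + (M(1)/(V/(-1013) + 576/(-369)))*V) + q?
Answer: -1668811662416400889/964767161674616300 ≈ -1.7298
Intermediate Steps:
M(Z) = -Z²/4
w(V) = 985 + V² - V/(4*(-64/41 - V/1013)) (w(V) = (V² + ((-¼*1²)/(V/(-1013) + 576/(-369)))*V) + 985 = (V² + ((-¼*1)/(V*(-1/1013) + 576*(-1/369)))*V) + 985 = (V² + (-1/(4*(-V/1013 - 64/41)))*V) + 985 = (V² + (-1/(4*(-64/41 - V/1013)))*V) + 985 = (V² - V/(4*(-64/41 - V/1013))) + 985 = 985 + V² - V/(4*(-64/41 - V/1013)))
w(1059)/(-1387175) - 4435560/4818597 = ((255438080 + 164*1059³ + 203073*1059 + 259328*1059²)/(4*(64832 + 41*1059)))/(-1387175) - 4435560/4818597 = ((255438080 + 164*1187648379 + 215054307 + 259328*1121481)/(4*(64832 + 43419)))*(-1/1387175) - 4435560*1/4818597 = ((¼)*(255438080 + 194774334156 + 215054307 + 290831424768)/108251)*(-1/1387175) - 1478520/1606199 = ((¼)*(1/108251)*486076251311)*(-1/1387175) - 1478520/1606199 = (486076251311/433004)*(-1/1387175) - 1478520/1606199 = -486076251311/600652323700 - 1478520/1606199 = -1668811662416400889/964767161674616300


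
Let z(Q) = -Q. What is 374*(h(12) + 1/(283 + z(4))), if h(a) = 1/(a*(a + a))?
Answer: 1309/496 ≈ 2.6391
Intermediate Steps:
h(a) = 1/(2*a²) (h(a) = 1/(a*(2*a)) = 1/(2*a²))
374*(h(12) + 1/(283 + z(4))) = 374*((½)/12² + 1/(283 - 1*4)) = 374*((½)*(1/144) + 1/(283 - 4)) = 374*(1/288 + 1/279) = 374*(7/992) = 1309/496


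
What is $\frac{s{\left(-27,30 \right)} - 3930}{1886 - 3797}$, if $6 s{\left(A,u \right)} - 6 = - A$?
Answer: $\frac{7849}{3822} \approx 2.0536$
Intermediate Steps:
$s{\left(A,u \right)} = 1 - \frac{A}{6}$ ($s{\left(A,u \right)} = 1 + \frac{\left(-1\right) A}{6} = 1 - \frac{A}{6}$)
$\frac{s{\left(-27,30 \right)} - 3930}{1886 - 3797} = \frac{\left(1 - - \frac{9}{2}\right) - 3930}{1886 - 3797} = \frac{\left(1 + \frac{9}{2}\right) - 3930}{-1911} = \left(\frac{11}{2} - 3930\right) \left(- \frac{1}{1911}\right) = \left(- \frac{7849}{2}\right) \left(- \frac{1}{1911}\right) = \frac{7849}{3822}$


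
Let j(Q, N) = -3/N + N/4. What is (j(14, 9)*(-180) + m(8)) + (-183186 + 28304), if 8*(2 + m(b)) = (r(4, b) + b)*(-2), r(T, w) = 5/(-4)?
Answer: -2483691/16 ≈ -1.5523e+5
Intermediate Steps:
r(T, w) = -5/4 (r(T, w) = 5*(-¼) = -5/4)
j(Q, N) = -3/N + N/4 (j(Q, N) = -3/N + N*(¼) = -3/N + N/4)
m(b) = -27/16 - b/4 (m(b) = -2 + ((-5/4 + b)*(-2))/8 = -2 + (5/2 - 2*b)/8 = -2 + (5/16 - b/4) = -27/16 - b/4)
(j(14, 9)*(-180) + m(8)) + (-183186 + 28304) = ((-3/9 + (¼)*9)*(-180) + (-27/16 - ¼*8)) + (-183186 + 28304) = ((-3*⅑ + 9/4)*(-180) + (-27/16 - 2)) - 154882 = ((-⅓ + 9/4)*(-180) - 59/16) - 154882 = ((23/12)*(-180) - 59/16) - 154882 = (-345 - 59/16) - 154882 = -5579/16 - 154882 = -2483691/16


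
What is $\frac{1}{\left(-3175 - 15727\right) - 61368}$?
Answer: $- \frac{1}{80270} \approx -1.2458 \cdot 10^{-5}$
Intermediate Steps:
$\frac{1}{\left(-3175 - 15727\right) - 61368} = \frac{1}{-18902 - 61368} = \frac{1}{-80270} = - \frac{1}{80270}$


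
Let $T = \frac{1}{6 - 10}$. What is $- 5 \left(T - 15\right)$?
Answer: $\frac{305}{4} \approx 76.25$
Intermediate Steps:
$T = - \frac{1}{4}$ ($T = \frac{1}{-4} = - \frac{1}{4} \approx -0.25$)
$- 5 \left(T - 15\right) = - 5 \left(- \frac{1}{4} - 15\right) = \left(-5\right) \left(- \frac{61}{4}\right) = \frac{305}{4}$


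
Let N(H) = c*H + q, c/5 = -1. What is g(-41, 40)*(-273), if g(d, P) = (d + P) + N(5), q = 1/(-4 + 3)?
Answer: 7371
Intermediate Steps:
c = -5 (c = 5*(-1) = -5)
q = -1 (q = 1/(-1) = -1)
N(H) = -1 - 5*H (N(H) = -5*H - 1 = -1 - 5*H)
g(d, P) = -26 + P + d (g(d, P) = (d + P) + (-1 - 5*5) = (P + d) + (-1 - 25) = (P + d) - 26 = -26 + P + d)
g(-41, 40)*(-273) = (-26 + 40 - 41)*(-273) = -27*(-273) = 7371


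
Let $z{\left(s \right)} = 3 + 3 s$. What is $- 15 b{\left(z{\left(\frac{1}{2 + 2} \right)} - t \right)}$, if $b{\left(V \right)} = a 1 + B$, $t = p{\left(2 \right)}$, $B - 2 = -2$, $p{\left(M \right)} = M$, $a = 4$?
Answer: $-60$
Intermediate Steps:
$B = 0$ ($B = 2 - 2 = 0$)
$t = 2$
$b{\left(V \right)} = 4$ ($b{\left(V \right)} = 4 \cdot 1 + 0 = 4 + 0 = 4$)
$- 15 b{\left(z{\left(\frac{1}{2 + 2} \right)} - t \right)} = \left(-15\right) 4 = -60$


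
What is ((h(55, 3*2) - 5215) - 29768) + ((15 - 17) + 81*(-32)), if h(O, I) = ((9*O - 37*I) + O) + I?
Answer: -37243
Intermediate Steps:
h(O, I) = -36*I + 10*O (h(O, I) = ((-37*I + 9*O) + O) + I = (-37*I + 10*O) + I = -36*I + 10*O)
((h(55, 3*2) - 5215) - 29768) + ((15 - 17) + 81*(-32)) = (((-108*2 + 10*55) - 5215) - 29768) + ((15 - 17) + 81*(-32)) = (((-36*6 + 550) - 5215) - 29768) + (-2 - 2592) = (((-216 + 550) - 5215) - 29768) - 2594 = ((334 - 5215) - 29768) - 2594 = (-4881 - 29768) - 2594 = -34649 - 2594 = -37243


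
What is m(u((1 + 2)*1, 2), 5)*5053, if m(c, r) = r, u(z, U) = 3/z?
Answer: 25265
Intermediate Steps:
m(u((1 + 2)*1, 2), 5)*5053 = 5*5053 = 25265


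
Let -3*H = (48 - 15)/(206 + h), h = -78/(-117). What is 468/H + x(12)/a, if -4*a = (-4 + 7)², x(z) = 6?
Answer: -290248/33 ≈ -8795.4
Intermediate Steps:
h = ⅔ (h = -78*(-1/117) = ⅔ ≈ 0.66667)
H = -33/620 (H = -(48 - 15)/(3*(206 + ⅔)) = -11/620/3 = -11*3/620 = -⅓*99/620 = -33/620 ≈ -0.053226)
a = -9/4 (a = -(-4 + 7)²/4 = -¼*3² = -¼*9 = -9/4 ≈ -2.2500)
468/H + x(12)/a = 468/(-33/620) + 6/(-9/4) = 468*(-620/33) + 6*(-4/9) = -96720/11 - 8/3 = -290248/33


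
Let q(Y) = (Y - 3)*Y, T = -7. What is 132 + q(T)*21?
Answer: 1602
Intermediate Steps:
q(Y) = Y*(-3 + Y) (q(Y) = (-3 + Y)*Y = Y*(-3 + Y))
132 + q(T)*21 = 132 - 7*(-3 - 7)*21 = 132 - 7*(-10)*21 = 132 + 70*21 = 132 + 1470 = 1602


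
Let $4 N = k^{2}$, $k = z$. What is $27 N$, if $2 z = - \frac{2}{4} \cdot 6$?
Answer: $\frac{243}{16} \approx 15.188$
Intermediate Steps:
$z = - \frac{3}{2}$ ($z = \frac{- \frac{2}{4} \cdot 6}{2} = \frac{\left(-2\right) \frac{1}{4} \cdot 6}{2} = \frac{\left(- \frac{1}{2}\right) 6}{2} = \frac{1}{2} \left(-3\right) = - \frac{3}{2} \approx -1.5$)
$k = - \frac{3}{2} \approx -1.5$
$N = \frac{9}{16}$ ($N = \frac{\left(- \frac{3}{2}\right)^{2}}{4} = \frac{1}{4} \cdot \frac{9}{4} = \frac{9}{16} \approx 0.5625$)
$27 N = 27 \cdot \frac{9}{16} = \frac{243}{16}$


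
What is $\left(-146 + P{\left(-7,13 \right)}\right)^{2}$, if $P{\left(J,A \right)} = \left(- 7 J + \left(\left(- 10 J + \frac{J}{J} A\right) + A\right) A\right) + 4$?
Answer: $1334025$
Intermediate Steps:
$P{\left(J,A \right)} = 4 - 7 J + A \left(- 10 J + 2 A\right)$ ($P{\left(J,A \right)} = \left(- 7 J + \left(\left(- 10 J + 1 A\right) + A\right) A\right) + 4 = \left(- 7 J + \left(\left(- 10 J + A\right) + A\right) A\right) + 4 = \left(- 7 J + \left(\left(A - 10 J\right) + A\right) A\right) + 4 = \left(- 7 J + \left(- 10 J + 2 A\right) A\right) + 4 = \left(- 7 J + A \left(- 10 J + 2 A\right)\right) + 4 = 4 - 7 J + A \left(- 10 J + 2 A\right)$)
$\left(-146 + P{\left(-7,13 \right)}\right)^{2} = \left(-146 + \left(4 - -49 + 2 \cdot 13^{2} - 130 \left(-7\right)\right)\right)^{2} = \left(-146 + \left(4 + 49 + 2 \cdot 169 + 910\right)\right)^{2} = \left(-146 + \left(4 + 49 + 338 + 910\right)\right)^{2} = \left(-146 + 1301\right)^{2} = 1155^{2} = 1334025$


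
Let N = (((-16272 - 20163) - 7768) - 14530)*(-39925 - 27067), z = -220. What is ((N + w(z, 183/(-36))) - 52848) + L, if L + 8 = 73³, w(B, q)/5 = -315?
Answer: 3934975722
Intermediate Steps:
w(B, q) = -1575 (w(B, q) = 5*(-315) = -1575)
L = 389009 (L = -8 + 73³ = -8 + 389017 = 389009)
N = 3934641136 (N = ((-36435 - 7768) - 14530)*(-66992) = (-44203 - 14530)*(-66992) = -58733*(-66992) = 3934641136)
((N + w(z, 183/(-36))) - 52848) + L = ((3934641136 - 1575) - 52848) + 389009 = (3934639561 - 52848) + 389009 = 3934586713 + 389009 = 3934975722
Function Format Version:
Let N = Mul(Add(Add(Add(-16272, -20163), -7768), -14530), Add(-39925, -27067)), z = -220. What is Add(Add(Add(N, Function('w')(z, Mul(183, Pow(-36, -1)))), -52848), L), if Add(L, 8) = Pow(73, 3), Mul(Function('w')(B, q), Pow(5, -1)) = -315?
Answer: 3934975722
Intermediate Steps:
Function('w')(B, q) = -1575 (Function('w')(B, q) = Mul(5, -315) = -1575)
L = 389009 (L = Add(-8, Pow(73, 3)) = Add(-8, 389017) = 389009)
N = 3934641136 (N = Mul(Add(Add(-36435, -7768), -14530), -66992) = Mul(Add(-44203, -14530), -66992) = Mul(-58733, -66992) = 3934641136)
Add(Add(Add(N, Function('w')(z, Mul(183, Pow(-36, -1)))), -52848), L) = Add(Add(Add(3934641136, -1575), -52848), 389009) = Add(Add(3934639561, -52848), 389009) = Add(3934586713, 389009) = 3934975722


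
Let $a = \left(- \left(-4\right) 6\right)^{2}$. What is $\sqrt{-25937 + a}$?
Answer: $i \sqrt{25361} \approx 159.25 i$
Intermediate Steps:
$a = 576$ ($a = \left(\left(-1\right) \left(-24\right)\right)^{2} = 24^{2} = 576$)
$\sqrt{-25937 + a} = \sqrt{-25937 + 576} = \sqrt{-25361} = i \sqrt{25361}$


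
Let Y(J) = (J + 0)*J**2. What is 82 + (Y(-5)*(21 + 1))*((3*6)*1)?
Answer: -49418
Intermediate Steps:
Y(J) = J**3 (Y(J) = J*J**2 = J**3)
82 + (Y(-5)*(21 + 1))*((3*6)*1) = 82 + ((-5)**3*(21 + 1))*((3*6)*1) = 82 + (-125*22)*(18*1) = 82 - 2750*18 = 82 - 49500 = -49418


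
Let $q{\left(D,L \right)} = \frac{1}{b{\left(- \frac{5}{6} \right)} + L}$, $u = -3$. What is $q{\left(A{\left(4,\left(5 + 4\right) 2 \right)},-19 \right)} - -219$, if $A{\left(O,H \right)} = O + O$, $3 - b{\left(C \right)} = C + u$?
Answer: $\frac{15981}{73} \approx 218.92$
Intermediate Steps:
$b{\left(C \right)} = 6 - C$ ($b{\left(C \right)} = 3 - \left(C - 3\right) = 3 - \left(-3 + C\right) = 6 - C$)
$A{\left(O,H \right)} = 2 O$
$q{\left(D,L \right)} = \frac{1}{\frac{41}{6} + L}$ ($q{\left(D,L \right)} = \frac{1}{\left(6 - - \frac{5}{6}\right) + L} = \frac{1}{\left(6 + \frac{5}{6}\right) + L} = \frac{1}{\frac{41}{6} + L}$)
$q{\left(A{\left(4,\left(5 + 4\right) 2 \right)},-19 \right)} - -219 = \frac{6}{41 + 6 \left(-19\right)} - -219 = \frac{6}{41 - 114} + 219 = \frac{6}{-73} + 219 = 6 \left(- \frac{1}{73}\right) + 219 = - \frac{6}{73} + 219 = \frac{15981}{73}$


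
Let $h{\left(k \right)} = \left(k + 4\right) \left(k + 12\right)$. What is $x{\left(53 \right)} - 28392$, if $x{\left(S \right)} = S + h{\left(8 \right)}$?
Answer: $-28099$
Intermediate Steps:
$h{\left(k \right)} = \left(4 + k\right) \left(12 + k\right)$
$x{\left(S \right)} = 240 + S$ ($x{\left(S \right)} = S + \left(48 + 8^{2} + 16 \cdot 8\right) = S + \left(48 + 64 + 128\right) = S + 240 = 240 + S$)
$x{\left(53 \right)} - 28392 = \left(240 + 53\right) - 28392 = 293 - 28392 = -28099$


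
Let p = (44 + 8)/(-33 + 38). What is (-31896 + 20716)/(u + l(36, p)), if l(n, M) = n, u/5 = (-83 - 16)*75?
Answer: 860/2853 ≈ 0.30144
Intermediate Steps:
p = 52/5 ≈ 10.400
u = -37125 (u = 5*((-83 - 16)*75) = 5*(-99*75) = 5*(-7425) = -37125)
(-31896 + 20716)/(u + l(36, p)) = (-31896 + 20716)/(-37125 + 36) = -11180/(-37089) = -11180*(-1/37089) = 860/2853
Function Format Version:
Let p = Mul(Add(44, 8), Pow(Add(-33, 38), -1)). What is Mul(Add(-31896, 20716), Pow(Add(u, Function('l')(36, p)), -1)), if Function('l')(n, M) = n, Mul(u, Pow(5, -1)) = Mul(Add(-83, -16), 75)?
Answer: Rational(860, 2853) ≈ 0.30144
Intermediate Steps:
p = Rational(52, 5) (p = Mul(52, Pow(5, -1)) = Mul(52, Rational(1, 5)) = Rational(52, 5) ≈ 10.400)
u = -37125 (u = Mul(5, Mul(Add(-83, -16), 75)) = Mul(5, Mul(-99, 75)) = Mul(5, -7425) = -37125)
Mul(Add(-31896, 20716), Pow(Add(u, Function('l')(36, p)), -1)) = Mul(Add(-31896, 20716), Pow(Add(-37125, 36), -1)) = Mul(-11180, Pow(-37089, -1)) = Mul(-11180, Rational(-1, 37089)) = Rational(860, 2853)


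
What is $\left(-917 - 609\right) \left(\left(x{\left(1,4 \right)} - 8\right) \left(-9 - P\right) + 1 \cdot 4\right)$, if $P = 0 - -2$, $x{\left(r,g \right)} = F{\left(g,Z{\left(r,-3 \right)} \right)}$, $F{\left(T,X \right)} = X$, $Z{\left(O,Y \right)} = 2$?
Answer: $-106820$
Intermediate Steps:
$x{\left(r,g \right)} = 2$
$P = 2$ ($P = 0 + 2 = 2$)
$\left(-917 - 609\right) \left(\left(x{\left(1,4 \right)} - 8\right) \left(-9 - P\right) + 1 \cdot 4\right) = \left(-917 - 609\right) \left(\left(2 - 8\right) \left(-9 - 2\right) + 1 \cdot 4\right) = - 1526 \left(- 6 \left(-9 - 2\right) + 4\right) = - 1526 \left(\left(-6\right) \left(-11\right) + 4\right) = - 1526 \left(66 + 4\right) = \left(-1526\right) 70 = -106820$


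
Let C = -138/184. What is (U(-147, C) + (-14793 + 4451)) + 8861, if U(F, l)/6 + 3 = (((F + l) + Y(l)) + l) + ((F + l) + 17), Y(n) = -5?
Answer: -6409/2 ≈ -3204.5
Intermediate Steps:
C = -¾ (C = -138*1/184 = -¾ ≈ -0.75000)
U(F, l) = 54 + 12*F + 18*l (U(F, l) = -18 + 6*((((F + l) - 5) + l) + ((F + l) + 17)) = -18 + 6*(((-5 + F + l) + l) + (17 + F + l)) = -18 + 6*((-5 + F + 2*l) + (17 + F + l)) = -18 + 6*(12 + 2*F + 3*l) = -18 + (72 + 12*F + 18*l) = 54 + 12*F + 18*l)
(U(-147, C) + (-14793 + 4451)) + 8861 = ((54 + 12*(-147) + 18*(-¾)) + (-14793 + 4451)) + 8861 = ((54 - 1764 - 27/2) - 10342) + 8861 = (-3447/2 - 10342) + 8861 = -24131/2 + 8861 = -6409/2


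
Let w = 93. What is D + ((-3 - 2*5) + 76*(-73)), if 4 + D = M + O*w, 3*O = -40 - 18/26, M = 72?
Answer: -87808/13 ≈ -6754.5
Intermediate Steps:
O = -529/39 (O = (-40 - 18/26)/3 = (-40 - 1*9/13)/3 = (-40 - 9/13)/3 = (1/3)*(-529/13) = -529/39 ≈ -13.564)
D = -15515/13 (D = -4 + (72 - 529/39*93) = -4 + (72 - 16399/13) = -4 - 15463/13 = -15515/13 ≈ -1193.5)
D + ((-3 - 2*5) + 76*(-73)) = -15515/13 + ((-3 - 2*5) + 76*(-73)) = -15515/13 + ((-3 - 10) - 5548) = -15515/13 + (-13 - 5548) = -15515/13 - 5561 = -87808/13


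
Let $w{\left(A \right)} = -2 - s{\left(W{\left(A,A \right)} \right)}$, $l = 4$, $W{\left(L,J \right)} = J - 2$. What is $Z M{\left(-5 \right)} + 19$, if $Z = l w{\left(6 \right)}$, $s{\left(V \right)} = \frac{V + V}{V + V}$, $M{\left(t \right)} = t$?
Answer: $79$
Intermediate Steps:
$W{\left(L,J \right)} = -2 + J$
$s{\left(V \right)} = 1$ ($s{\left(V \right)} = \frac{2 V}{2 V} = 2 V \frac{1}{2 V} = 1$)
$w{\left(A \right)} = -3$ ($w{\left(A \right)} = -2 - 1 = -3$)
$Z = -12$ ($Z = 4 \left(-3\right) = -12$)
$Z M{\left(-5 \right)} + 19 = \left(-12\right) \left(-5\right) + 19 = 60 + 19 = 79$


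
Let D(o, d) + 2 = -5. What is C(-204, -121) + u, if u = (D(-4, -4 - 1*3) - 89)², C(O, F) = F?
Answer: 9095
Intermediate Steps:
D(o, d) = -7 (D(o, d) = -2 - 5 = -7)
u = 9216 (u = (-7 - 89)² = (-96)² = 9216)
C(-204, -121) + u = -121 + 9216 = 9095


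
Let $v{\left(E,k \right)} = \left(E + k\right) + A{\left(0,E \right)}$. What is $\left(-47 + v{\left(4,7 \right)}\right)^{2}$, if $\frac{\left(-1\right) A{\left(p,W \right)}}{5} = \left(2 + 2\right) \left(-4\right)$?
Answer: $1936$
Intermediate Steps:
$A{\left(p,W \right)} = 80$ ($A{\left(p,W \right)} = - 5 \left(2 + 2\right) \left(-4\right) = - 5 \cdot 4 \left(-4\right) = \left(-5\right) \left(-16\right) = 80$)
$v{\left(E,k \right)} = 80 + E + k$ ($v{\left(E,k \right)} = \left(E + k\right) + 80 = 80 + E + k$)
$\left(-47 + v{\left(4,7 \right)}\right)^{2} = \left(-47 + \left(80 + 4 + 7\right)\right)^{2} = \left(-47 + 91\right)^{2} = 44^{2} = 1936$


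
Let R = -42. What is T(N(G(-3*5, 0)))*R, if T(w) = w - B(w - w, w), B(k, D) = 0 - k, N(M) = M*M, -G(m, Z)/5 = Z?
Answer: 0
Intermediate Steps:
G(m, Z) = -5*Z
N(M) = M**2
B(k, D) = -k
T(w) = w (T(w) = w - (-1)*(w - w) = w - (-1)*0 = w - 1*0 = w + 0 = w)
T(N(G(-3*5, 0)))*R = (-5*0)**2*(-42) = 0**2*(-42) = 0*(-42) = 0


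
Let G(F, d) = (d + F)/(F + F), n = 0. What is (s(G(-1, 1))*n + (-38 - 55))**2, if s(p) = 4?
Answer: 8649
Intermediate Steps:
G(F, d) = (F + d)/(2*F) (G(F, d) = (F + d)/((2*F)) = (F + d)*(1/(2*F)) = (F + d)/(2*F))
(s(G(-1, 1))*n + (-38 - 55))**2 = (4*0 + (-38 - 55))**2 = (0 - 93)**2 = (-93)**2 = 8649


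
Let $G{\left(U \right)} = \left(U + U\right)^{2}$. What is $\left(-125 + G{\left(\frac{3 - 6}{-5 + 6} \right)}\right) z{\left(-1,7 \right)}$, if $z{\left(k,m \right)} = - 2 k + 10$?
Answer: $-1068$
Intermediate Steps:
$z{\left(k,m \right)} = 10 - 2 k$
$G{\left(U \right)} = 4 U^{2}$ ($G{\left(U \right)} = \left(2 U\right)^{2} = 4 U^{2}$)
$\left(-125 + G{\left(\frac{3 - 6}{-5 + 6} \right)}\right) z{\left(-1,7 \right)} = \left(-125 + 4 \left(\frac{3 - 6}{-5 + 6}\right)^{2}\right) \left(10 - -2\right) = \left(-125 + 4 \left(- \frac{3}{1}\right)^{2}\right) \left(10 + 2\right) = \left(-125 + 4 \left(\left(-3\right) 1\right)^{2}\right) 12 = \left(-125 + 4 \left(-3\right)^{2}\right) 12 = \left(-125 + 4 \cdot 9\right) 12 = \left(-125 + 36\right) 12 = \left(-89\right) 12 = -1068$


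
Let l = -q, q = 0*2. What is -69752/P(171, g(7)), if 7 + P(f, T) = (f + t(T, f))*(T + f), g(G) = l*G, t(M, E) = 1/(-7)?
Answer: -488264/204467 ≈ -2.3880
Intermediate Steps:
q = 0
l = 0 (l = -1*0 = 0)
t(M, E) = -⅐
g(G) = 0 (g(G) = 0*G = 0)
P(f, T) = -7 + (-⅐ + f)*(T + f) (P(f, T) = -7 + (f - ⅐)*(T + f) = -7 + (-⅐ + f)*(T + f))
-69752/P(171, g(7)) = -69752/(-7 + 171² - ⅐*0 - ⅐*171 + 0*171) = -69752/(-7 + 29241 + 0 - 171/7 + 0) = -69752/204467/7 = -69752*7/204467 = -488264/204467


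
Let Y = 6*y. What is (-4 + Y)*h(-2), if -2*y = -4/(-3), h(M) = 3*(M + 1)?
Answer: 24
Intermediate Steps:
h(M) = 3 + 3*M (h(M) = 3*(1 + M) = 3 + 3*M)
y = -⅔ (y = -(-2)/(-3) = -(-2)*(-1)/3 = -½*4/3 = -⅔ ≈ -0.66667)
Y = -4 (Y = 6*(-⅔) = -4)
(-4 + Y)*h(-2) = (-4 - 4)*(3 + 3*(-2)) = -8*(3 - 6) = -8*(-3) = 24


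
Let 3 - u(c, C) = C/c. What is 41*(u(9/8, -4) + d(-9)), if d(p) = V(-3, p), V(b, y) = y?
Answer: -902/9 ≈ -100.22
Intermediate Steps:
d(p) = p
u(c, C) = 3 - C/c
41*(u(9/8, -4) + d(-9)) = 41*((3 - 1*(-4)/9/8) - 9) = 41*((3 - 1*(-4)*8/9) - 9) = 41*((3 + 32/9) - 9) = 41*(59/9 - 9) = 41*(-22/9) = -902/9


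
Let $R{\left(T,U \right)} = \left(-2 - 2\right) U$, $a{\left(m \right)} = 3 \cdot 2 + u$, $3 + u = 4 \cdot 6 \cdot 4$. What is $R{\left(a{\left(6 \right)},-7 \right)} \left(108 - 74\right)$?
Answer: $952$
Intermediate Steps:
$u = 93$ ($u = -3 + 4 \cdot 6 \cdot 4 = -3 + 24 \cdot 4 = -3 + 96 = 93$)
$a{\left(m \right)} = 99$ ($a{\left(m \right)} = 3 \cdot 2 + 93 = 6 + 93 = 99$)
$R{\left(T,U \right)} = - 4 U$
$R{\left(a{\left(6 \right)},-7 \right)} \left(108 - 74\right) = \left(-4\right) \left(-7\right) \left(108 - 74\right) = 28 \cdot 34 = 952$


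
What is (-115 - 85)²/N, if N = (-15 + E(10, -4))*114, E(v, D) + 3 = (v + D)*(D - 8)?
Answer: -2000/513 ≈ -3.8986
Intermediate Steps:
E(v, D) = -3 + (-8 + D)*(D + v) (E(v, D) = -3 + (v + D)*(D - 8) = -3 + (D + v)*(-8 + D) = -3 + (-8 + D)*(D + v))
N = -10260 (N = (-15 + (-3 + (-4)² - 8*(-4) - 8*10 - 4*10))*114 = (-15 + (-3 + 16 + 32 - 80 - 40))*114 = (-15 - 75)*114 = -90*114 = -10260)
(-115 - 85)²/N = (-115 - 85)²/(-10260) = (-200)²*(-1/10260) = 40000*(-1/10260) = -2000/513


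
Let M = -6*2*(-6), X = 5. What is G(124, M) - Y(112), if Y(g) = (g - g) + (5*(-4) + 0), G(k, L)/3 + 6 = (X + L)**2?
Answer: 17789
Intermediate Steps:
M = 72 (M = -12*(-6) = 72)
G(k, L) = -18 + 3*(5 + L)**2
Y(g) = -20 (Y(g) = 0 + (-20 + 0) = 0 - 20 = -20)
G(124, M) - Y(112) = (-18 + 3*(5 + 72)**2) - 1*(-20) = (-18 + 3*77**2) + 20 = (-18 + 3*5929) + 20 = (-18 + 17787) + 20 = 17769 + 20 = 17789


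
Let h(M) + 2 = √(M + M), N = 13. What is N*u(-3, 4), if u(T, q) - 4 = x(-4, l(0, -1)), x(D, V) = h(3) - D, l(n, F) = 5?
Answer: 78 + 13*√6 ≈ 109.84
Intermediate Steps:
h(M) = -2 + √2*√M (h(M) = -2 + √(M + M) = -2 + √(2*M) = -2 + √2*√M)
x(D, V) = -2 + √6 - D (x(D, V) = (-2 + √2*√3) - D = (-2 + √6) - D = -2 + √6 - D)
u(T, q) = 6 + √6 (u(T, q) = 4 + (-2 + √6 - 1*(-4)) = 4 + (-2 + √6 + 4) = 4 + (2 + √6) = 6 + √6)
N*u(-3, 4) = 13*(6 + √6) = 78 + 13*√6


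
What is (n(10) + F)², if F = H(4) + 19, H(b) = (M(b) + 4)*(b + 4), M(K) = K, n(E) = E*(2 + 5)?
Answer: 23409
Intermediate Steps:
n(E) = 7*E (n(E) = E*7 = 7*E)
H(b) = (4 + b)² (H(b) = (b + 4)*(b + 4) = (4 + b)*(4 + b) = (4 + b)²)
F = 83 (F = (16 + 4² + 8*4) + 19 = (16 + 16 + 32) + 19 = 64 + 19 = 83)
(n(10) + F)² = (7*10 + 83)² = (70 + 83)² = 153² = 23409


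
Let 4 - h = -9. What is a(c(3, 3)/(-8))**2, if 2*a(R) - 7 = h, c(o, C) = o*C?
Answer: 100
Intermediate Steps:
c(o, C) = C*o
h = 13 (h = 4 - 1*(-9) = 4 + 9 = 13)
a(R) = 10 (a(R) = 7/2 + (1/2)*13 = 7/2 + 13/2 = 10)
a(c(3, 3)/(-8))**2 = 10**2 = 100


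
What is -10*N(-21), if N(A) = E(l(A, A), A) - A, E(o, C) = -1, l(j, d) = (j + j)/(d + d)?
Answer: -200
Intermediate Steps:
l(j, d) = j/d (l(j, d) = (2*j)/((2*d)) = (2*j)*(1/(2*d)) = j/d)
N(A) = -1 - A
-10*N(-21) = -10*(-1 - 1*(-21)) = -10*(-1 + 21) = -10*20 = -200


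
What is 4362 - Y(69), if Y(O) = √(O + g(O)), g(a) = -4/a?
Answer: 4362 - √328233/69 ≈ 4353.7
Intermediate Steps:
Y(O) = √(O - 4/O)
4362 - Y(69) = 4362 - √(69 - 4/69) = 4362 - √(4757/69) = 4362 - √328233/69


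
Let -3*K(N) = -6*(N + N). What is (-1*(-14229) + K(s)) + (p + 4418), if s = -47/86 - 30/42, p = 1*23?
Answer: 5618152/301 ≈ 18665.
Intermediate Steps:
p = 23
s = -759/602 (s = -47*1/86 - 30*1/42 = -47/86 - 5/7 = -759/602 ≈ -1.2608)
K(N) = 4*N (K(N) = -(-2)*(N + N) = -(-2)*2*N = -(-4)*N = 4*N)
(-1*(-14229) + K(s)) + (p + 4418) = (-1*(-14229) + 4*(-759/602)) + (23 + 4418) = (14229 - 1518/301) + 4441 = 4281411/301 + 4441 = 5618152/301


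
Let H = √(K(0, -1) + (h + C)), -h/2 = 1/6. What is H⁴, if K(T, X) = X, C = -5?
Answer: 361/9 ≈ 40.111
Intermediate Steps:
h = -⅓ (h = -2/6 = -2*⅙ = -⅓ ≈ -0.33333)
H = I*√57/3 (H = √(-1 + (-⅓ - 5)) = √(-1 - 16/3) = √(-19/3) = I*√57/3 ≈ 2.5166*I)
H⁴ = (I*√57/3)⁴ = 361/9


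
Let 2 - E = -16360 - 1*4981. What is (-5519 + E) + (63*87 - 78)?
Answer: 21227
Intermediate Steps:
E = 21343 (E = 2 - (-16360 - 1*4981) = 2 - (-16360 - 4981) = 2 - 1*(-21341) = 2 + 21341 = 21343)
(-5519 + E) + (63*87 - 78) = (-5519 + 21343) + (63*87 - 78) = 15824 + (5481 - 78) = 15824 + 5403 = 21227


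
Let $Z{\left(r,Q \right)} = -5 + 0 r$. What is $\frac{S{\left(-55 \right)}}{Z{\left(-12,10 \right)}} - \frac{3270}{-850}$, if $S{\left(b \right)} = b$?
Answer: $\frac{1262}{85} \approx 14.847$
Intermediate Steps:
$Z{\left(r,Q \right)} = -5$ ($Z{\left(r,Q \right)} = -5 + 0 = -5$)
$\frac{S{\left(-55 \right)}}{Z{\left(-12,10 \right)}} - \frac{3270}{-850} = - \frac{55}{-5} - \frac{3270}{-850} = \left(-55\right) \left(- \frac{1}{5}\right) - - \frac{327}{85} = 11 + \frac{327}{85} = \frac{1262}{85}$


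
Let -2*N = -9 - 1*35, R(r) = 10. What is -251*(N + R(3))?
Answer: -8032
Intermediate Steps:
N = 22 (N = -(-9 - 1*35)/2 = -(-9 - 35)/2 = -½*(-44) = 22)
-251*(N + R(3)) = -251*(22 + 10) = -251*32 = -8032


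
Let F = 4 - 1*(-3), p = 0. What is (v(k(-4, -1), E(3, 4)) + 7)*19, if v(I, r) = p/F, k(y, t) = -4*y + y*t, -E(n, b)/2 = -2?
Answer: 133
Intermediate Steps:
E(n, b) = 4 (E(n, b) = -2*(-2) = 4)
F = 7 (F = 4 + 3 = 7)
k(y, t) = -4*y + t*y
v(I, r) = 0 (v(I, r) = 0/7 = 0*(⅐) = 0)
(v(k(-4, -1), E(3, 4)) + 7)*19 = (0 + 7)*19 = 7*19 = 133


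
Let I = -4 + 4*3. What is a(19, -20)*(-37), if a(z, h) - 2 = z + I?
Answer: -1073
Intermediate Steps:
I = 8 (I = -4 + 12 = 8)
a(z, h) = 10 + z (a(z, h) = 2 + (z + 8) = 2 + (8 + z) = 10 + z)
a(19, -20)*(-37) = (10 + 19)*(-37) = 29*(-37) = -1073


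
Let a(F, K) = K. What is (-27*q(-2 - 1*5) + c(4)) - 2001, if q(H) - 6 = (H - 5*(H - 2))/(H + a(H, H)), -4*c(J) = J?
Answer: -14635/7 ≈ -2090.7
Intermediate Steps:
c(J) = -J/4
q(H) = 6 + (10 - 4*H)/(2*H) (q(H) = 6 + (H - 5*(H - 2))/(H + H) = 6 + (H - 5*(-2 + H))/((2*H)) = 6 + (H + (10 - 5*H))*(1/(2*H)) = 6 + (10 - 4*H)*(1/(2*H)) = 6 + (10 - 4*H)/(2*H))
(-27*q(-2 - 1*5) + c(4)) - 2001 = (-27*(4 + 5/(-2 - 1*5)) - 1/4*4) - 2001 = (-27*(4 + 5/(-2 - 5)) - 1) - 2001 = (-27*(4 + 5/(-7)) - 1) - 2001 = (-27*(4 + 5*(-1/7)) - 1) - 2001 = (-27*(4 - 5/7) - 1) - 2001 = (-27*23/7 - 1) - 2001 = (-621/7 - 1) - 2001 = -628/7 - 2001 = -14635/7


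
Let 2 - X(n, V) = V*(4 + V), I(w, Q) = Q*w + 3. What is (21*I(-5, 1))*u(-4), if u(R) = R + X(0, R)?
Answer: 84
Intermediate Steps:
I(w, Q) = 3 + Q*w
X(n, V) = 2 - V*(4 + V)
u(R) = 2 - R**2 - 3*R (u(R) = R + (2 - R**2 - 4*R) = 2 - R**2 - 3*R)
(21*I(-5, 1))*u(-4) = (21*(3 + 1*(-5)))*(2 - 1*(-4)**2 - 3*(-4)) = (21*(3 - 5))*(2 - 1*16 + 12) = (21*(-2))*(2 - 16 + 12) = -42*(-2) = 84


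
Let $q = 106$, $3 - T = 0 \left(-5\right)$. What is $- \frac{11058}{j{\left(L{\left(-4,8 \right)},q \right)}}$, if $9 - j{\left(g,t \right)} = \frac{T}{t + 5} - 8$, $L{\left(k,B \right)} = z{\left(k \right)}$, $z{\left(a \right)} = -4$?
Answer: $- \frac{204573}{314} \approx -651.51$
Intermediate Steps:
$T = 3$ ($T = 3 - 0 \left(-5\right) = 3 - 0 = 3 + 0 = 3$)
$L{\left(k,B \right)} = -4$
$j{\left(g,t \right)} = 17 - \frac{3}{5 + t}$ ($j{\left(g,t \right)} = 9 - \left(\frac{3}{t + 5} - 8\right) = 9 - \left(\frac{3}{5 + t} - 8\right) = 9 - \left(-8 + \frac{3}{5 + t}\right) = 9 + \left(8 - \frac{3}{5 + t}\right) = 17 - \frac{3}{5 + t}$)
$- \frac{11058}{j{\left(L{\left(-4,8 \right)},q \right)}} = - \frac{11058}{\frac{1}{5 + 106} \left(82 + 17 \cdot 106\right)} = - \frac{11058}{\frac{1}{111} \left(82 + 1802\right)} = - \frac{11058}{\frac{1}{111} \cdot 1884} = - \frac{11058}{\frac{628}{37}} = \left(-11058\right) \frac{37}{628} = - \frac{204573}{314}$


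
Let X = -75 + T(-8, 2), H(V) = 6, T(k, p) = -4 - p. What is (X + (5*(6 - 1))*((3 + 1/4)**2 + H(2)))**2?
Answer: 28398241/256 ≈ 1.1093e+5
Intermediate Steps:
X = -81 (X = -75 + (-4 - 1*2) = -75 + (-4 - 2) = -75 - 6 = -81)
(X + (5*(6 - 1))*((3 + 1/4)**2 + H(2)))**2 = (-81 + (5*(6 - 1))*((3 + 1/4)**2 + 6))**2 = (-81 + (5*5)*((3 + 1*(1/4))**2 + 6))**2 = (-81 + 25*((3 + 1/4)**2 + 6))**2 = (-81 + 25*((13/4)**2 + 6))**2 = (-81 + 25*(169/16 + 6))**2 = (-81 + 25*(265/16))**2 = (-81 + 6625/16)**2 = (5329/16)**2 = 28398241/256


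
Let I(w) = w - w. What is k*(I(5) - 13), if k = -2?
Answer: 26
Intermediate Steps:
I(w) = 0
k*(I(5) - 13) = -2*(0 - 13) = -2*(-13) = 26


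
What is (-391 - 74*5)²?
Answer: 579121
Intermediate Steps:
(-391 - 74*5)² = (-391 - 370)² = (-761)² = 579121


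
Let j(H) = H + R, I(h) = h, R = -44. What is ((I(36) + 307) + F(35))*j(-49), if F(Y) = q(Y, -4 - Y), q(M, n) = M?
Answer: -35154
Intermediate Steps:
F(Y) = Y
j(H) = -44 + H (j(H) = H - 44 = -44 + H)
((I(36) + 307) + F(35))*j(-49) = ((36 + 307) + 35)*(-44 - 49) = (343 + 35)*(-93) = 378*(-93) = -35154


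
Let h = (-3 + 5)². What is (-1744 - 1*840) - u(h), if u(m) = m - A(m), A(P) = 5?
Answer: -2583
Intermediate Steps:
h = 4 (h = 2² = 4)
u(m) = -5 + m (u(m) = m - 1*5 = m - 5 = -5 + m)
(-1744 - 1*840) - u(h) = (-1744 - 1*840) - (-5 + 4) = (-1744 - 840) - 1*(-1) = -2584 + 1 = -2583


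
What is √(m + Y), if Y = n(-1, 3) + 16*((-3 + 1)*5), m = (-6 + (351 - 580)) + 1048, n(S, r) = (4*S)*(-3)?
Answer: √665 ≈ 25.788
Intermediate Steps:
n(S, r) = -12*S
m = 813 (m = (-6 - 229) + 1048 = -235 + 1048 = 813)
Y = -148 (Y = -12*(-1) + 16*((-3 + 1)*5) = 12 + 16*(-2*5) = 12 + 16*(-10) = 12 - 160 = -148)
√(m + Y) = √(813 - 148) = √665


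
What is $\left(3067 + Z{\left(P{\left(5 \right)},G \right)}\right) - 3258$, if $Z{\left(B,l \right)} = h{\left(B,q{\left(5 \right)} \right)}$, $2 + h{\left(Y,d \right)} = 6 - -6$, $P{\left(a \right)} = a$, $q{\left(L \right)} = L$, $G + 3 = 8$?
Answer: $-181$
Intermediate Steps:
$G = 5$ ($G = -3 + 8 = 5$)
$h{\left(Y,d \right)} = 10$ ($h{\left(Y,d \right)} = -2 + \left(6 - -6\right) = -2 + \left(6 + 6\right) = -2 + 12 = 10$)
$Z{\left(B,l \right)} = 10$
$\left(3067 + Z{\left(P{\left(5 \right)},G \right)}\right) - 3258 = \left(3067 + 10\right) - 3258 = 3077 - 3258 = -181$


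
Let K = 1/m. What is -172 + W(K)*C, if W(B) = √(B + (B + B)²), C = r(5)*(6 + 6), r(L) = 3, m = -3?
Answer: -160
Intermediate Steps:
C = 36 (C = 3*(6 + 6) = 3*12 = 36)
K = -⅓ (K = 1/(-3) = -⅓ ≈ -0.33333)
W(B) = √(B + 4*B²) (W(B) = √(B + (2*B)²) = √(B + 4*B²))
-172 + W(K)*C = -172 + √(-(1 + 4*(-⅓))/3)*36 = -172 + √(-(1 - 4/3)/3)*36 = -172 + √(-⅓*(-⅓))*36 = -172 + √(⅑)*36 = -172 + (⅓)*36 = -172 + 12 = -160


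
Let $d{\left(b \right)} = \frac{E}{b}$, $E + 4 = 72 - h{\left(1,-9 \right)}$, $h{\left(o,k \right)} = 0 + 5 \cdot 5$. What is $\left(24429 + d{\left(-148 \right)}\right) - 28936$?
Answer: $- \frac{667079}{148} \approx -4507.3$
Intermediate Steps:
$h{\left(o,k \right)} = 25$ ($h{\left(o,k \right)} = 0 + 25 = 25$)
$E = 43$ ($E = -4 + \left(72 - 25\right) = -4 + 47 = 43$)
$d{\left(b \right)} = \frac{43}{b}$
$\left(24429 + d{\left(-148 \right)}\right) - 28936 = \left(24429 + \frac{43}{-148}\right) - 28936 = \left(24429 + 43 \left(- \frac{1}{148}\right)\right) - 28936 = \left(24429 - \frac{43}{148}\right) - 28936 = \frac{3615449}{148} - 28936 = - \frac{667079}{148}$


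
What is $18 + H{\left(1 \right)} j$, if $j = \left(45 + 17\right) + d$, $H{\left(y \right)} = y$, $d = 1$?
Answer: $81$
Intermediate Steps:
$j = 63$ ($j = \left(45 + 17\right) + 1 = 62 + 1 = 63$)
$18 + H{\left(1 \right)} j = 18 + 1 \cdot 63 = 18 + 63 = 81$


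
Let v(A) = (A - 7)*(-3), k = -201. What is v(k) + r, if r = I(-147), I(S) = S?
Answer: 477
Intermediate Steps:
r = -147
v(A) = 21 - 3*A (v(A) = (-7 + A)*(-3) = 21 - 3*A)
v(k) + r = (21 - 3*(-201)) - 147 = (21 + 603) - 147 = 624 - 147 = 477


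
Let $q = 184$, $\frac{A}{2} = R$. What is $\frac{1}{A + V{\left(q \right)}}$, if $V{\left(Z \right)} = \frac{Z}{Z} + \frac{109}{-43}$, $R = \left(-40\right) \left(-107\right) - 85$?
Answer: $\frac{43}{360704} \approx 0.00011921$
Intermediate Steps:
$R = 4195$ ($R = 4280 - 85 = 4195$)
$A = 8390$ ($A = 2 \cdot 4195 = 8390$)
$V{\left(Z \right)} = - \frac{66}{43}$ ($V{\left(Z \right)} = 1 + 109 \left(- \frac{1}{43}\right) = 1 - \frac{109}{43} = - \frac{66}{43}$)
$\frac{1}{A + V{\left(q \right)}} = \frac{1}{8390 - \frac{66}{43}} = \frac{1}{\frac{360704}{43}} = \frac{43}{360704}$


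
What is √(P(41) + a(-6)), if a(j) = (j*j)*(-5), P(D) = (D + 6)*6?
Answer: √102 ≈ 10.100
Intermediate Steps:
P(D) = 36 + 6*D (P(D) = (6 + D)*6 = 36 + 6*D)
a(j) = -5*j² (a(j) = j²*(-5) = -5*j²)
√(P(41) + a(-6)) = √((36 + 6*41) - 5*(-6)²) = √((36 + 246) - 5*36) = √(282 - 180) = √102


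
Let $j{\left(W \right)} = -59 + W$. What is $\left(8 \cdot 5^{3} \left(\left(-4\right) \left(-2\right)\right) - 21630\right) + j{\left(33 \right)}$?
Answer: $-13656$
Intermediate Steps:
$\left(8 \cdot 5^{3} \left(\left(-4\right) \left(-2\right)\right) - 21630\right) + j{\left(33 \right)} = \left(8 \cdot 5^{3} \left(\left(-4\right) \left(-2\right)\right) - 21630\right) + \left(-59 + 33\right) = \left(8 \cdot 125 \cdot 8 - 21630\right) - 26 = \left(1000 \cdot 8 - 21630\right) - 26 = \left(8000 - 21630\right) - 26 = -13630 - 26 = -13656$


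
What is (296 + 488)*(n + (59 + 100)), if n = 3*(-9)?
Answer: 103488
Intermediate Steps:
n = -27
(296 + 488)*(n + (59 + 100)) = (296 + 488)*(-27 + (59 + 100)) = 784*(-27 + 159) = 784*132 = 103488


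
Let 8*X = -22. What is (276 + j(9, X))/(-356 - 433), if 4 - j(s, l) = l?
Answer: -377/1052 ≈ -0.35837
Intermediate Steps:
X = -11/4 (X = (⅛)*(-22) = -11/4 ≈ -2.7500)
j(s, l) = 4 - l
(276 + j(9, X))/(-356 - 433) = (276 + (4 - 1*(-11/4)))/(-356 - 433) = (276 + (4 + 11/4))/(-789) = (276 + 27/4)*(-1/789) = (1131/4)*(-1/789) = -377/1052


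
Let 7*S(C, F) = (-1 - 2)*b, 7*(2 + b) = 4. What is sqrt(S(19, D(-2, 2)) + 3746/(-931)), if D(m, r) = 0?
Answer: 2*I*sqrt(15086)/133 ≈ 1.847*I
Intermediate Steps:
b = -10/7 (b = -2 + (1/7)*4 = -2 + 4/7 = -10/7 ≈ -1.4286)
S(C, F) = 30/49 (S(C, F) = ((-1 - 2)*(-10/7))/7 = (-3*(-10/7))/7 = (1/7)*(30/7) = 30/49)
sqrt(S(19, D(-2, 2)) + 3746/(-931)) = sqrt(30/49 + 3746/(-931)) = sqrt(30/49 + 3746*(-1/931)) = sqrt(30/49 - 3746/931) = sqrt(-3176/931) = 2*I*sqrt(15086)/133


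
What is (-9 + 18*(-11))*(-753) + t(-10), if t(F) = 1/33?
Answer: 5143744/33 ≈ 1.5587e+5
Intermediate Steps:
t(F) = 1/33
(-9 + 18*(-11))*(-753) + t(-10) = (-9 + 18*(-11))*(-753) + 1/33 = (-9 - 198)*(-753) + 1/33 = -207*(-753) + 1/33 = 155871 + 1/33 = 5143744/33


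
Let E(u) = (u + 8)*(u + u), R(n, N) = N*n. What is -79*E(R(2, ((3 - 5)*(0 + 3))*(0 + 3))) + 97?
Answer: -159167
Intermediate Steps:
E(u) = 2*u*(8 + u) (E(u) = (8 + u)*(2*u) = 2*u*(8 + u))
-79*E(R(2, ((3 - 5)*(0 + 3))*(0 + 3))) + 97 = -158*(((3 - 5)*(0 + 3))*(0 + 3))*2*(8 + (((3 - 5)*(0 + 3))*(0 + 3))*2) + 97 = -158*(-2*3*3)*2*(8 + (-2*3*3)*2) + 97 = -158*-6*3*2*(8 - 6*3*2) + 97 = -158*(-18*2)*(8 - 18*2) + 97 = -158*(-36)*(8 - 36) + 97 = -158*(-36)*(-28) + 97 = -79*2016 + 97 = -159264 + 97 = -159167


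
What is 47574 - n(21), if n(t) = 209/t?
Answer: 998845/21 ≈ 47564.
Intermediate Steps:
47574 - n(21) = 47574 - 209/21 = 998845/21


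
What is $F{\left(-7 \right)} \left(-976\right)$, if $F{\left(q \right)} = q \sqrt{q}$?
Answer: $6832 i \sqrt{7} \approx 18076.0 i$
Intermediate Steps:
$F{\left(q \right)} = q^{\frac{3}{2}}$
$F{\left(-7 \right)} \left(-976\right) = \left(-7\right)^{\frac{3}{2}} \left(-976\right) = - 7 i \sqrt{7} \left(-976\right) = 6832 i \sqrt{7}$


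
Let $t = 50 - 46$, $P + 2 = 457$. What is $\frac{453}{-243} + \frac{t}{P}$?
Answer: $- \frac{68381}{36855} \approx -1.8554$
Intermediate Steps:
$P = 455$ ($P = -2 + 457 = 455$)
$t = 4$
$\frac{453}{-243} + \frac{t}{P} = \frac{453}{-243} + \frac{4}{455} = 453 \left(- \frac{1}{243}\right) + 4 \cdot \frac{1}{455} = - \frac{151}{81} + \frac{4}{455} = - \frac{68381}{36855}$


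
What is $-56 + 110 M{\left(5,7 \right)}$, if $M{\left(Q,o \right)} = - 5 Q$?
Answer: $-2806$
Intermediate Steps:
$-56 + 110 M{\left(5,7 \right)} = -56 + 110 \left(\left(-5\right) 5\right) = -56 + 110 \left(-25\right) = -56 - 2750 = -2806$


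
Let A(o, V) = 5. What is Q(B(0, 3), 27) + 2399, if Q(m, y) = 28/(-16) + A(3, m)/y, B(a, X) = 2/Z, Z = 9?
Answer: 258923/108 ≈ 2397.4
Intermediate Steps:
B(a, X) = 2/9
Q(m, y) = -7/4 + 5/y (Q(m, y) = 28/(-16) + 5/y = 28*(-1/16) + 5/y = -7/4 + 5/y)
Q(B(0, 3), 27) + 2399 = (-7/4 + 5/27) + 2399 = -169/108 + 2399 = 258923/108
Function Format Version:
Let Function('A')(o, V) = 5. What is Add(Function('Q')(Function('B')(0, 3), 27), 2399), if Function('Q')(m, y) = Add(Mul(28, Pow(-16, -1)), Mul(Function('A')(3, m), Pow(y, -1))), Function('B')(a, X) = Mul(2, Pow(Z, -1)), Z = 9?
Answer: Rational(258923, 108) ≈ 2397.4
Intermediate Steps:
Function('B')(a, X) = Rational(2, 9) (Function('B')(a, X) = Mul(2, Pow(9, -1)) = Mul(2, Rational(1, 9)) = Rational(2, 9))
Function('Q')(m, y) = Add(Rational(-7, 4), Mul(5, Pow(y, -1))) (Function('Q')(m, y) = Add(Mul(28, Pow(-16, -1)), Mul(5, Pow(y, -1))) = Add(Mul(28, Rational(-1, 16)), Mul(5, Pow(y, -1))) = Add(Rational(-7, 4), Mul(5, Pow(y, -1))))
Add(Function('Q')(Function('B')(0, 3), 27), 2399) = Add(Add(Rational(-7, 4), Mul(5, Pow(27, -1))), 2399) = Add(Add(Rational(-7, 4), Mul(5, Rational(1, 27))), 2399) = Add(Add(Rational(-7, 4), Rational(5, 27)), 2399) = Add(Rational(-169, 108), 2399) = Rational(258923, 108)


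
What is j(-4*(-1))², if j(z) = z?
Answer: 16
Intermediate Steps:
j(-4*(-1))² = (-4*(-1))² = 4² = 16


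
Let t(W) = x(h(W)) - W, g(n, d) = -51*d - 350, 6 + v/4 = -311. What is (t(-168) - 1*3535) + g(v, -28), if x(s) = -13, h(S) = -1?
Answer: -2302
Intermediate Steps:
v = -1268 (v = -24 + 4*(-311) = -24 - 1244 = -1268)
g(n, d) = -350 - 51*d
t(W) = -13 - W
(t(-168) - 1*3535) + g(v, -28) = ((-13 - 1*(-168)) - 1*3535) + (-350 - 51*(-28)) = ((-13 + 168) - 3535) + (-350 + 1428) = (155 - 3535) + 1078 = -3380 + 1078 = -2302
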